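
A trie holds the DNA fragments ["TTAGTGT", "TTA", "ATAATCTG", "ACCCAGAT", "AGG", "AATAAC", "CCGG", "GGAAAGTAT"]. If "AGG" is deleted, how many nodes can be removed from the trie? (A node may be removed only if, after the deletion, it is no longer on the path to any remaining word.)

2

After clearing the end-marker at "AGG", prune upward until reaching a node still needed by another word.
The suffix "GG" (2 nodes) is used only by "AGG"; the node for "A" still has the child "T", so pruning stops there.
Nodes removed: 2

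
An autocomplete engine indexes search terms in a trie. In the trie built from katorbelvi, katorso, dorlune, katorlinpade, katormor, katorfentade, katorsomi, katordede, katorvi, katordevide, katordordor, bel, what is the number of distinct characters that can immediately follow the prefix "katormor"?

0

Follow the path "katormor" to its node, then look at its outgoing edges.
No stored string extends past "katormor".
That node has 0 child edges.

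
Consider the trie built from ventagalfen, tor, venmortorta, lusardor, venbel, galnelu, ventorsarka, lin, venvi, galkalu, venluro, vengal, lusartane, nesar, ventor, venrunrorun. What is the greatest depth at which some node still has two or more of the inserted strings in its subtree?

6

Equivalently: take the maximum, over all pairs, of their longest common prefix length.
e.g. "ventor" and "ventorsarka" share the prefix "ventor" of length 6; no pair shares a longer one.
Longest shared-prefix length: 6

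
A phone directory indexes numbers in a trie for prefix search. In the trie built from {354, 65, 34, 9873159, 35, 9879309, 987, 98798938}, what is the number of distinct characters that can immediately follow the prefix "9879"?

2

Follow the path "9879" to its node, then look at its outgoing edges.
Distinct next characters after "9879": 3, 8.
That node has 2 child edges.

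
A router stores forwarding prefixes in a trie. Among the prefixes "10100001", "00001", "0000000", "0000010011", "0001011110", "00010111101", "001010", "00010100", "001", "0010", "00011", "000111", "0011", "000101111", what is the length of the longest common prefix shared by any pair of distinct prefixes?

The deepest shared node is where two words last agree before diverging.
e.g. "0001011110" and "00010111101" share the prefix "0001011110" of length 10; no pair shares a longer one.
Longest shared-prefix length: 10

10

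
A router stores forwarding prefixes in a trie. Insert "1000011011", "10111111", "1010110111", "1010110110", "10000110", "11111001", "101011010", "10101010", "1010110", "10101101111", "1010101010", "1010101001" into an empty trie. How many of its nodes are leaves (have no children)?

Leaves are exactly the stored words that no other stored word extends.
Those words: "1000011011", "1010101001", "1010101010", "101011010", "1010110110", "10101101111", "10111111", "11111001"
Leaf count: 8

8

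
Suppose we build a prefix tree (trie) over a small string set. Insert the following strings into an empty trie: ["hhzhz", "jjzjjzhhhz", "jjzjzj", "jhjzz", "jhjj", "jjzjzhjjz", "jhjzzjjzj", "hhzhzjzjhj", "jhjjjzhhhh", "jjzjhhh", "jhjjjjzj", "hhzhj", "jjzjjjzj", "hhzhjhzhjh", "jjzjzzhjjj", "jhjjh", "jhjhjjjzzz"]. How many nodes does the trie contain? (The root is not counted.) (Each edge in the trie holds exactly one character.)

Trace insertions, counting only characters that open a new branch:
  "hhzhz" → 5 new (h, h, z, h, z)
  "jjzjjzhhhz" → 10 new (j, j, z, j, j, z, h, h, h, z)
  "jjzjzj" → prefix "jjzj" already present; 2 new (z, j)
  "jhjzz" → prefix "j" already present; 4 new (h, j, z, z)
  "jhjj" → prefix "jhj" already present; 1 new (j)
  "jjzjzhjjz" → prefix "jjzjz" already present; 4 new (h, j, j, z)
  "jhjzzjjzj" → prefix "jhjzz" already present; 4 new (j, j, z, j)
  "hhzhzjzjhj" → prefix "hhzhz" already present; 5 new (j, z, j, h, j)
  "jhjjjzhhhh" → prefix "jhjj" already present; 6 new (j, z, h, h, h, h)
  "jjzjhhh" → prefix "jjzj" already present; 3 new (h, h, h)
  "jhjjjjzj" → prefix "jhjjj" already present; 3 new (j, z, j)
  "hhzhj" → prefix "hhzh" already present; 1 new (j)
  "jjzjjjzj" → prefix "jjzjj" already present; 3 new (j, z, j)
  "hhzhjhzhjh" → prefix "hhzhj" already present; 5 new (h, z, h, j, h)
  "jjzjzzhjjj" → prefix "jjzjz" already present; 5 new (z, h, j, j, j)
  "jhjjh" → prefix "jhjj" already present; 1 new (h)
  "jhjhjjjzzz" → prefix "jhj" already present; 7 new (h, j, j, j, z, z, z)
Total nodes = 5 + 10 + 2 + 4 + 1 + 4 + 4 + 5 + 6 + 3 + 3 + 1 + 3 + 5 + 5 + 1 + 7 = 69

69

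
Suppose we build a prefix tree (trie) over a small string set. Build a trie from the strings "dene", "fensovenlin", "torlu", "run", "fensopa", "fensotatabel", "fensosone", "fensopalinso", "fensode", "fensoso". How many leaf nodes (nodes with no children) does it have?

8

A leaf is a node with no children — equivalently, the end of a word that is not a proper prefix of any other stored word.
Those words: "dene", "fensode", "fensopalinso", "fensosone", "fensotatabel", "fensovenlin", "run", "torlu"
Leaf count: 8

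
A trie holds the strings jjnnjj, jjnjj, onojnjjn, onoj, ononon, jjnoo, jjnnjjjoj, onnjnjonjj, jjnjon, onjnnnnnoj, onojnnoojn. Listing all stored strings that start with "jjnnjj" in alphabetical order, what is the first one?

jjnnjj

Words with prefix "jjnnjj", in lexicographic order: "jjnnjj", "jjnnjjjoj"
Position 1: jjnnjj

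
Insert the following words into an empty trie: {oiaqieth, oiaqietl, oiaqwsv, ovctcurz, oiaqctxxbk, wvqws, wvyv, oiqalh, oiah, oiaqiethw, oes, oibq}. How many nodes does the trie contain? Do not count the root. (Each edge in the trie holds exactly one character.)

For each word, the new-node count is its length minus the longest prefix already in the trie:
  "oiaqieth" → 8 new (o, i, a, q, i, e, t, h)
  "oiaqietl" → prefix "oiaqiet" already present; 1 new (l)
  "oiaqwsv" → prefix "oiaq" already present; 3 new (w, s, v)
  "ovctcurz" → prefix "o" already present; 7 new (v, c, t, c, u, r, z)
  "oiaqctxxbk" → prefix "oiaq" already present; 6 new (c, t, x, x, b, k)
  "wvqws" → 5 new (w, v, q, w, s)
  "wvyv" → prefix "wv" already present; 2 new (y, v)
  "oiqalh" → prefix "oi" already present; 4 new (q, a, l, h)
  "oiah" → prefix "oia" already present; 1 new (h)
  "oiaqiethw" → prefix "oiaqieth" already present; 1 new (w)
  "oes" → prefix "o" already present; 2 new (e, s)
  "oibq" → prefix "oi" already present; 2 new (b, q)
Total nodes = 8 + 1 + 3 + 7 + 6 + 5 + 2 + 4 + 1 + 1 + 2 + 2 = 42

42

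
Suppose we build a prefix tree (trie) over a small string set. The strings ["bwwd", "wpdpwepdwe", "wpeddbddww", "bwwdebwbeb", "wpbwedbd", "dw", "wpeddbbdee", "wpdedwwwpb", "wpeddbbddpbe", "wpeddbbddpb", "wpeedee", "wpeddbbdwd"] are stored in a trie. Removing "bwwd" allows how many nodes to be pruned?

After clearing the end-marker at "bwwd", prune upward until reaching a node still needed by another word.
Every node on "bwwd" is still needed (e.g. by "bwwdebwbeb"), so nothing is freed.
Nodes removed: 0

0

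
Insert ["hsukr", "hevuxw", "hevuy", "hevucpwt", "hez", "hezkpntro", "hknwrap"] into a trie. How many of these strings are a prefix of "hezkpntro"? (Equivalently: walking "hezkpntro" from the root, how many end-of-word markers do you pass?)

Walk "hezkpntro" from the root; an end-of-word marker is hit whenever a stored word is a prefix of "hezkpntro".
Prefixes of the query that are stored words: "hez", "hezkpntro"
Count: 2

2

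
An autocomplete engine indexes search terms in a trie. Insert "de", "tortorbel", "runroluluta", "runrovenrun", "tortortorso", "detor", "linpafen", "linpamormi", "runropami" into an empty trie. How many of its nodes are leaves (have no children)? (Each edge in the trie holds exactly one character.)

8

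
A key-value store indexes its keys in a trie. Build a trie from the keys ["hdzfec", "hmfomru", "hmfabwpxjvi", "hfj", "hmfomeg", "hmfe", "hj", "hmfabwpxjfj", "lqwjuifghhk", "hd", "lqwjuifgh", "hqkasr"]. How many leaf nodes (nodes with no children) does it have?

A leaf is a node with no children — equivalently, the end of a word that is not a proper prefix of any other stored word.
Those words: "hdzfec", "hfj", "hj", "hmfabwpxjfj", "hmfabwpxjvi", "hmfe", "hmfomeg", "hmfomru", "hqkasr", "lqwjuifghhk"
Leaf count: 10

10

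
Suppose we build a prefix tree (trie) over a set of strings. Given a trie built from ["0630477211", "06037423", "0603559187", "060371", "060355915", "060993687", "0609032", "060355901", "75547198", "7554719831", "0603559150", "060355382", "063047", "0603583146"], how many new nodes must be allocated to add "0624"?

The longest prefix of "0624" already in the trie is "06" (length 2).
Each of the 2 remaining characters creates one node.

2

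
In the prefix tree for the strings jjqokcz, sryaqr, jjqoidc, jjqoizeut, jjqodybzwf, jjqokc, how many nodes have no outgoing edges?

A leaf is a node with no children — equivalently, the end of a word that is not a proper prefix of any other stored word.
Those words: "jjqodybzwf", "jjqoidc", "jjqoizeut", "jjqokcz", "sryaqr"
Leaf count: 5

5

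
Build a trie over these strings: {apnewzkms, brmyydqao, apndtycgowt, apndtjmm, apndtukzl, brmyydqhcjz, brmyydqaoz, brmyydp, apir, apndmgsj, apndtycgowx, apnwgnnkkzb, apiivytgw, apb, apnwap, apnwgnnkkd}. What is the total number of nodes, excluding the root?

64

Insert word by word; a character creates a node only if that edge doesn't already exist:
  "apnewzkms" → 9 new (a, p, n, e, w, z, k, m, s)
  "brmyydqao" → 9 new (b, r, m, y, y, d, q, a, o)
  "apndtycgowt" → prefix "apn" already present; 8 new (d, t, y, c, g, o, w, t)
  "apndtjmm" → prefix "apndt" already present; 3 new (j, m, m)
  "apndtukzl" → prefix "apndt" already present; 4 new (u, k, z, l)
  "brmyydqhcjz" → prefix "brmyydq" already present; 4 new (h, c, j, z)
  "brmyydqaoz" → prefix "brmyydqao" already present; 1 new (z)
  "brmyydp" → prefix "brmyyd" already present; 1 new (p)
  "apir" → prefix "ap" already present; 2 new (i, r)
  "apndmgsj" → prefix "apnd" already present; 4 new (m, g, s, j)
  "apndtycgowx" → prefix "apndtycgow" already present; 1 new (x)
  "apnwgnnkkzb" → prefix "apn" already present; 8 new (w, g, n, n, k, k, z, b)
  "apiivytgw" → prefix "api" already present; 6 new (i, v, y, t, g, w)
  "apb" → prefix "ap" already present; 1 new (b)
  "apnwap" → prefix "apnw" already present; 2 new (a, p)
  "apnwgnnkkd" → prefix "apnwgnnkk" already present; 1 new (d)
Total nodes = 9 + 9 + 8 + 3 + 4 + 4 + 1 + 1 + 2 + 4 + 1 + 8 + 6 + 1 + 2 + 1 = 64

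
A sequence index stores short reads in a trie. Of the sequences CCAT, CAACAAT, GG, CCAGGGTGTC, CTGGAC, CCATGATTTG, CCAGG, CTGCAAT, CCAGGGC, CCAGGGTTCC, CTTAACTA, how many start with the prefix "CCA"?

6

Walk to "CCA"; the words in its subtree are exactly those with that prefix.
Words under "CCA": CCAGG, CCAGGGC, CCAGGGTGTC, CCAGGGTTCC, CCAT, CCATGATTTG
Count: 6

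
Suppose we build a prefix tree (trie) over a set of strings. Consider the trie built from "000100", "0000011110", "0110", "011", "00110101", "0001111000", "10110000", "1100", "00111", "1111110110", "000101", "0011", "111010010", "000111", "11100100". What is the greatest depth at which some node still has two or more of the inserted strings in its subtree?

6

Look for the deepest trie node that still has at least two words in its subtree.
e.g. "000111" and "0001111000" share the prefix "000111" of length 6; no pair shares a longer one.
Longest shared-prefix length: 6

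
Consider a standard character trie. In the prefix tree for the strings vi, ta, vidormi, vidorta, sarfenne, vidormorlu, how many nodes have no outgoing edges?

5

A leaf is a node with no children — equivalently, the end of a word that is not a proper prefix of any other stored word.
Those words: "sarfenne", "ta", "vidormi", "vidormorlu", "vidorta"
Leaf count: 5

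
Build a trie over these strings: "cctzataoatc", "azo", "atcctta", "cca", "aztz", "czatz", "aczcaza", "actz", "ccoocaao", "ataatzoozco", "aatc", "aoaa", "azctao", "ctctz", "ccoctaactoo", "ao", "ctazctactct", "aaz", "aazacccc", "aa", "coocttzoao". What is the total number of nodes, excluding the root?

Insert word by word; a character creates a node only if that edge doesn't already exist:
  "cctzataoatc" → 11 new (c, c, t, z, a, t, a, o, a, t, c)
  "azo" → 3 new (a, z, o)
  "atcctta" → prefix "a" already present; 6 new (t, c, c, t, t, a)
  "cca" → prefix "cc" already present; 1 new (a)
  "aztz" → prefix "az" already present; 2 new (t, z)
  "czatz" → prefix "c" already present; 4 new (z, a, t, z)
  "aczcaza" → prefix "a" already present; 6 new (c, z, c, a, z, a)
  "actz" → prefix "ac" already present; 2 new (t, z)
  "ccoocaao" → prefix "cc" already present; 6 new (o, o, c, a, a, o)
  "ataatzoozco" → prefix "at" already present; 9 new (a, a, t, z, o, o, z, c, o)
  "aatc" → prefix "a" already present; 3 new (a, t, c)
  "aoaa" → prefix "a" already present; 3 new (o, a, a)
  "azctao" → prefix "az" already present; 4 new (c, t, a, o)
  "ctctz" → prefix "c" already present; 4 new (t, c, t, z)
  "ccoctaactoo" → prefix "cco" already present; 8 new (c, t, a, a, c, t, o, o)
  "ao" → prefix "ao" already present; 0 new (none)
  "ctazctactct" → prefix "ct" already present; 9 new (a, z, c, t, a, c, t, c, t)
  "aaz" → prefix "aa" already present; 1 new (z)
  "aazacccc" → prefix "aaz" already present; 5 new (a, c, c, c, c)
  "aa" → prefix "aa" already present; 0 new (none)
  "coocttzoao" → prefix "c" already present; 9 new (o, o, c, t, t, z, o, a, o)
Total nodes = 11 + 3 + 6 + 1 + 2 + 4 + 6 + 2 + 6 + 9 + 3 + 3 + 4 + 4 + 8 + 0 + 9 + 1 + 5 + 0 + 9 = 96

96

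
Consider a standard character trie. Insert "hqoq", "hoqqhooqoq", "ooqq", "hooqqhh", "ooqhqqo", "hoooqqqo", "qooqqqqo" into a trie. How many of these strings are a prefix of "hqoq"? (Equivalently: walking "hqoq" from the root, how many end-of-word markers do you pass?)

Walk "hqoq" from the root; an end-of-word marker is hit whenever a stored word is a prefix of "hqoq".
Prefixes of the query that are stored words: "hqoq"
Count: 1

1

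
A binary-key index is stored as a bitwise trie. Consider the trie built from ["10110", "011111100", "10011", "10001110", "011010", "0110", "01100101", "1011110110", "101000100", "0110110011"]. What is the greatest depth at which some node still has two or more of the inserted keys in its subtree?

Look for the deepest trie node that still has at least two words in its subtree.
"011010" and "0110110011" agree on "01101" (5 characters) before diverging; nothing deeper is shared.
Longest shared-prefix length: 5

5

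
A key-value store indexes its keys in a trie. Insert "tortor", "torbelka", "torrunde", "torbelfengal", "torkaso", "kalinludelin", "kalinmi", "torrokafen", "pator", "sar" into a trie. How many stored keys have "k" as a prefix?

Walk to "k"; the words in its subtree are exactly those with that prefix.
Matches: "kalinludelin", "kalinmi"
Count: 2

2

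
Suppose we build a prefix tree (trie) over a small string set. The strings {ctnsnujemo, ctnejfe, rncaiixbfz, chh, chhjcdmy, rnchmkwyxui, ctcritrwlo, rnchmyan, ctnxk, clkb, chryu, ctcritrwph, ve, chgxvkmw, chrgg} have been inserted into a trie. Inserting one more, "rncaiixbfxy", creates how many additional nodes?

2

"rncaiixbf" is already a path in the trie; the remaining "xy" must be added.
New nodes needed: |"rncaiixbfxy"| − 9 = 11 − 9 = 2.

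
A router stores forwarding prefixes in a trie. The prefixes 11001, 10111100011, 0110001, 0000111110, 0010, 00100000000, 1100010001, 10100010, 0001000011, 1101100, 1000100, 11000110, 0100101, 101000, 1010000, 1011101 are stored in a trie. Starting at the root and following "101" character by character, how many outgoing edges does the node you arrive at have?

Follow the path "101" to its node, then look at its outgoing edges.
Characters that immediately follow "101" among the stored strings: {0, 1}.
That node has 2 child edges.

2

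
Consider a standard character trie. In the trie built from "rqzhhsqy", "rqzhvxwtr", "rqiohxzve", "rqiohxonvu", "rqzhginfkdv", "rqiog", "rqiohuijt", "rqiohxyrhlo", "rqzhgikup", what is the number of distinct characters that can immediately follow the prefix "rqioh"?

Follow the path "rqioh" to its node, then look at its outgoing edges.
Distinct next characters after "rqioh": u, x.
That node has 2 child edges.

2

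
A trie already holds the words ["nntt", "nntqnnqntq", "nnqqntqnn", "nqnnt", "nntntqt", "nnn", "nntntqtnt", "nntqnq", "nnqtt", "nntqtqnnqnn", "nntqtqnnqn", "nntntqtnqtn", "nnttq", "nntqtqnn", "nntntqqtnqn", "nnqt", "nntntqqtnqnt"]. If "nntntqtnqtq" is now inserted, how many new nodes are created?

"nntntqtnqt" is already a path in the trie; the remaining "q" must be added.
Each of the 1 remaining characters creates one node.

1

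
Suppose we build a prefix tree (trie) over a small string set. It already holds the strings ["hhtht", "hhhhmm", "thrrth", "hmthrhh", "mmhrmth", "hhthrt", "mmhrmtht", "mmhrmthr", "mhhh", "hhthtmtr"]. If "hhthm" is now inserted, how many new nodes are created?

1

The longest prefix of "hhthm" already in the trie is "hhth" (length 4).
So 5 − 4 = 1 new nodes.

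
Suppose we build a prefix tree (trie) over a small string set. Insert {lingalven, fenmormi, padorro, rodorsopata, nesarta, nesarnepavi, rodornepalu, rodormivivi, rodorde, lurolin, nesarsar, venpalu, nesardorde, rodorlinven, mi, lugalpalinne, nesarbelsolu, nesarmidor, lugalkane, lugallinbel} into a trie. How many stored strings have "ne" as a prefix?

Walk to "ne"; the words in its subtree are exactly those with that prefix.
Matches: "nesarbelsolu", "nesardorde", "nesarmidor", "nesarnepavi", "nesarsar", "nesarta"
Count: 6

6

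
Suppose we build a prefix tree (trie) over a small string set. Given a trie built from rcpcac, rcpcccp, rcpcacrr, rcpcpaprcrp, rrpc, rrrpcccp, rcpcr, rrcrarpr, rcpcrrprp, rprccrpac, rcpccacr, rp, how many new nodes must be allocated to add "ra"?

"r" is already a path in the trie; the remaining "a" must be added.
New nodes needed: |"ra"| − 1 = 2 − 1 = 1.

1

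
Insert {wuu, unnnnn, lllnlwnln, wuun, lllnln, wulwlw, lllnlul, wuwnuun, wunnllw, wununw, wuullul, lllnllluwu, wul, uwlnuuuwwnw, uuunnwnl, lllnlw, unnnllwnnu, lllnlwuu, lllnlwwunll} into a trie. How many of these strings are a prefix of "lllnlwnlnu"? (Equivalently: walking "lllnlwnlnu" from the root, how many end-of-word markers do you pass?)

2

Check each prefix of "lllnlwnlnu" against the stored set — each match is an end-marker on the path.
Prefixes of the query that are stored words: "lllnlw", "lllnlwnln"
Count: 2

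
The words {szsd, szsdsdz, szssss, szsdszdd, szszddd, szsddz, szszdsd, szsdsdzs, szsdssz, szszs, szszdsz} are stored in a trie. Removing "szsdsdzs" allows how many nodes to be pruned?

A node on "szsdsdzs"'s path can go only if nothing else ends at it or branches off below it.
The suffix "s" (1 node) is used only by "szsdsdzs"; "szsdsdz" is itself a stored word, so pruning stops there.
Nodes removed: 1

1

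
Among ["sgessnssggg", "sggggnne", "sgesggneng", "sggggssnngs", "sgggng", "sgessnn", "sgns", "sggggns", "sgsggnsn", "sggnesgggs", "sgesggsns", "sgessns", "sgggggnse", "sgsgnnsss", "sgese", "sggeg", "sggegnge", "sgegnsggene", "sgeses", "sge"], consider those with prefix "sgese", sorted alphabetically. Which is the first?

DFS of the "sgese" subtree visits, in order: "sgese", "sgeses"
The 1st is sgese.

sgese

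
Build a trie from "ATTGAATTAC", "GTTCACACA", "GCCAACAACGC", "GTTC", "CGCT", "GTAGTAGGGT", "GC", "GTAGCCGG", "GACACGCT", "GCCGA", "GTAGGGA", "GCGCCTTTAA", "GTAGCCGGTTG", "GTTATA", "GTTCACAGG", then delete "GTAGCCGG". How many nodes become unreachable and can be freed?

0

Walk "GTAGCCGG" from the leaf back toward the root, removing each node that no remaining word uses.
Every node on "GTAGCCGG" is still needed (e.g. by "GTAGCCGGTTG"), so nothing is freed.
Nodes removed: 0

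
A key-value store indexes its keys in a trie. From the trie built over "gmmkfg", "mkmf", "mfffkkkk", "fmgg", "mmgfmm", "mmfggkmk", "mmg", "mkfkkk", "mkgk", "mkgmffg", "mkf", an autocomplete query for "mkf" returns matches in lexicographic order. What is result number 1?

DFS of the "mkf" subtree visits, in order: "mkf", "mkfkkk"
Position 1: mkf

mkf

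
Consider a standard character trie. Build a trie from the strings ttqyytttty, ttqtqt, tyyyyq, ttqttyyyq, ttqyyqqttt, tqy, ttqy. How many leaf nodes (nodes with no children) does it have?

A leaf is a node with no children — equivalently, the end of a word that is not a proper prefix of any other stored word.
Those words: "tqy", "ttqtqt", "ttqttyyyq", "ttqyyqqttt", "ttqyytttty", "tyyyyq"
Leaf count: 6

6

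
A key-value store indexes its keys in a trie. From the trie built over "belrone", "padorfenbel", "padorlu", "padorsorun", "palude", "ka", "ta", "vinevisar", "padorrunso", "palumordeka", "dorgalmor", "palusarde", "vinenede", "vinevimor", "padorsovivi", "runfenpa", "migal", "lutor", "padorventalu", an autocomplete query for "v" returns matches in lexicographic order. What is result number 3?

vinevisar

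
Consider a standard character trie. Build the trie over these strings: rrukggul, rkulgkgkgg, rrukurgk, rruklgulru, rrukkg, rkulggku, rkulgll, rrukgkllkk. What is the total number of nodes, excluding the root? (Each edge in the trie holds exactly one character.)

39

Insert word by word; a character creates a node only if that edge doesn't already exist:
  "rrukggul" → 8 new (r, r, u, k, g, g, u, l)
  "rkulgkgkgg" → prefix "r" already present; 9 new (k, u, l, g, k, g, k, g, g)
  "rrukurgk" → prefix "rruk" already present; 4 new (u, r, g, k)
  "rruklgulru" → prefix "rruk" already present; 6 new (l, g, u, l, r, u)
  "rrukkg" → prefix "rruk" already present; 2 new (k, g)
  "rkulggku" → prefix "rkulg" already present; 3 new (g, k, u)
  "rkulgll" → prefix "rkulg" already present; 2 new (l, l)
  "rrukgkllkk" → prefix "rrukg" already present; 5 new (k, l, l, k, k)
Total nodes = 8 + 9 + 4 + 6 + 2 + 3 + 2 + 5 = 39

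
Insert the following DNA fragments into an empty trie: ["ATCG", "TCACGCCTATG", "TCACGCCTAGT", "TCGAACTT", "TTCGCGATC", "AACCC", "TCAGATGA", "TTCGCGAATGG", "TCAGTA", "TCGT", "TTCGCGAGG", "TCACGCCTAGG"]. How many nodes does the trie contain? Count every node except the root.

50

Trace insertions, counting only characters that open a new branch:
  "ATCG" → 4 new (A, T, C, G)
  "TCACGCCTATG" → 11 new (T, C, A, C, G, C, C, T, A, T, G)
  "TCACGCCTAGT" → prefix "TCACGCCTA" already present; 2 new (G, T)
  "TCGAACTT" → prefix "TC" already present; 6 new (G, A, A, C, T, T)
  "TTCGCGATC" → prefix "T" already present; 8 new (T, C, G, C, G, A, T, C)
  "AACCC" → prefix "A" already present; 4 new (A, C, C, C)
  "TCAGATGA" → prefix "TCA" already present; 5 new (G, A, T, G, A)
  "TTCGCGAATGG" → prefix "TTCGCGA" already present; 4 new (A, T, G, G)
  "TCAGTA" → prefix "TCAG" already present; 2 new (T, A)
  "TCGT" → prefix "TCG" already present; 1 new (T)
  "TTCGCGAGG" → prefix "TTCGCGA" already present; 2 new (G, G)
  "TCACGCCTAGG" → prefix "TCACGCCTAG" already present; 1 new (G)
Total nodes = 4 + 11 + 2 + 6 + 8 + 4 + 5 + 4 + 2 + 1 + 2 + 1 = 50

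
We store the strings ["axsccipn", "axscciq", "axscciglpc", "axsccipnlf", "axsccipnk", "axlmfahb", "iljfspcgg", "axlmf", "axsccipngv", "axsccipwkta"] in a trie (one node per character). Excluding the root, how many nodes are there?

37

Trie structure (* marks end of a word):
(root)
├─ a
│  └─ x
│     ├─ l
│     │  └─ m
│     │     └─ f *
│     │        └─ a
│     │           └─ h
│     │              └─ b *
│     └─ s
│        └─ c
│           └─ c
│              └─ i
│                 ├─ g
│                 │  └─ l
│                 │     └─ p
│                 │        └─ c *
│                 ├─ p
│                 │  ├─ n *
│                 │  │  ├─ g
│                 │  │  │  └─ v *
│                 │  │  ├─ k *
│                 │  │  └─ l
│                 │  │     └─ f *
│                 │  └─ w
│                 │     └─ k
│                 │        └─ t
│                 │           └─ a *
│                 └─ q *
└─ i
   └─ l
      └─ j
         └─ f
            └─ s
               └─ p
                  └─ c
                     └─ g
                        └─ g *
Counting every labelled node above: 37.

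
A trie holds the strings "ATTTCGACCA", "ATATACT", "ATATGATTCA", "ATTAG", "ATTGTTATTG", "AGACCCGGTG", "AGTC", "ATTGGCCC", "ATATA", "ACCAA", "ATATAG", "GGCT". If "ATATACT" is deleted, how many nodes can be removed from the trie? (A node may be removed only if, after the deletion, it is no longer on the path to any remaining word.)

A node on "ATATACT"'s path can go only if nothing else ends at it or branches off below it.
The suffix "CT" (2 nodes) is used only by "ATATACT"; the node for "ATATA" still has the child "G", so pruning stops there.
Nodes removed: 2

2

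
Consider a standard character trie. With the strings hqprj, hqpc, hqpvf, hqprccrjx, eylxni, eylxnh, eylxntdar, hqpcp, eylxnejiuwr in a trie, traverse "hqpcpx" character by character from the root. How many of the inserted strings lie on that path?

2

Traverse "hqpcpx" character by character; count nodes along the way that are marked as word ends.
Prefixes of the query that are stored words: "hqpc", "hqpcp"
Count: 2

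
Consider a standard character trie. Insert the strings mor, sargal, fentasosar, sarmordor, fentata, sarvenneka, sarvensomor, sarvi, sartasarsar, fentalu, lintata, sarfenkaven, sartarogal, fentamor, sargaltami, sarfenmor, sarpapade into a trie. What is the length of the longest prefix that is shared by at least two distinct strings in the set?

Equivalently: take the maximum, over all pairs, of their longest common prefix length.
e.g. "sarfenkaven" and "sarfenmor" share the prefix "sarfen" of length 6; no pair shares a longer one.
Longest shared-prefix length: 6

6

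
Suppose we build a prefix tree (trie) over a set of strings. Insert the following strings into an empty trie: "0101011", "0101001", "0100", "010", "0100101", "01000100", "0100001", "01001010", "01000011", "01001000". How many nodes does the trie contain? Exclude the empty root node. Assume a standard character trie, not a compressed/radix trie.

23

Trie structure (* marks end of a word):
(root)
└─ 0
   └─ 1
      └─ 0 *
         ├─ 0 *
         │  ├─ 0
         │  │  ├─ 0
         │  │  │  └─ 1 *
         │  │  │     └─ 1 *
         │  │  └─ 1
         │  │     └─ 0
         │  │        └─ 0 *
         │  └─ 1
         │     └─ 0
         │        ├─ 0
         │        │  └─ 0 *
         │        └─ 1 *
         │           └─ 0 *
         └─ 1
            └─ 0
               ├─ 0
               │  └─ 1 *
               └─ 1
                  └─ 1 *
Counting every labelled node above: 23.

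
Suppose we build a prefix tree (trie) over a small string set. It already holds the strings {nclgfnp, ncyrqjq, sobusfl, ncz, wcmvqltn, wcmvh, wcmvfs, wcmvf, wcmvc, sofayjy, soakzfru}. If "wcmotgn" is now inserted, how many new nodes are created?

4

The longest prefix of "wcmotgn" already in the trie is "wcm" (length 3).
So 7 − 3 = 4 new nodes.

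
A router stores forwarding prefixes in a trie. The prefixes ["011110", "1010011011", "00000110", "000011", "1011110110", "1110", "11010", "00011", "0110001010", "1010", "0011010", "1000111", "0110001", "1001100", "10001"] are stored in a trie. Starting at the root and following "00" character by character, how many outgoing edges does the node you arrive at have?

Follow the path "00" to its node, then look at its outgoing edges.
Characters that immediately follow "00" among the stored strings: {0, 1}.
That node has 2 child edges.

2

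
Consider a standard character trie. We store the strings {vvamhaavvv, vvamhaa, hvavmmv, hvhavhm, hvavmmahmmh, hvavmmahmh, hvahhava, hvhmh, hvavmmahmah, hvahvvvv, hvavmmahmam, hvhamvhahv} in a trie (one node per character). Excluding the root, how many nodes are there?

Trace insertions, counting only characters that open a new branch:
  "vvamhaavvv" → 10 new (v, v, a, m, h, a, a, v, v, v)
  "vvamhaa" → prefix "vvamhaa" already present; 0 new (none)
  "hvavmmv" → 7 new (h, v, a, v, m, m, v)
  "hvhavhm" → prefix "hv" already present; 5 new (h, a, v, h, m)
  "hvavmmahmmh" → prefix "hvavmm" already present; 5 new (a, h, m, m, h)
  "hvavmmahmh" → prefix "hvavmmahm" already present; 1 new (h)
  "hvahhava" → prefix "hva" already present; 5 new (h, h, a, v, a)
  "hvhmh" → prefix "hvh" already present; 2 new (m, h)
  "hvavmmahmah" → prefix "hvavmmahm" already present; 2 new (a, h)
  "hvahvvvv" → prefix "hvah" already present; 4 new (v, v, v, v)
  "hvavmmahmam" → prefix "hvavmmahma" already present; 1 new (m)
  "hvhamvhahv" → prefix "hvha" already present; 6 new (m, v, h, a, h, v)
Total nodes = 10 + 0 + 7 + 5 + 5 + 1 + 5 + 2 + 2 + 4 + 1 + 6 = 48

48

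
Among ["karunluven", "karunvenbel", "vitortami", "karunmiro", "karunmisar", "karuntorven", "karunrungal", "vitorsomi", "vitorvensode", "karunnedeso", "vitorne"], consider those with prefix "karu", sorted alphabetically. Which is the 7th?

karunvenbel

Filter for "karu…" and sort: "karunluven", "karunmiro", "karunmisar", "karunnedeso", "karunrungal", "karuntorven", "karunvenbel"
The 7th is karunvenbel.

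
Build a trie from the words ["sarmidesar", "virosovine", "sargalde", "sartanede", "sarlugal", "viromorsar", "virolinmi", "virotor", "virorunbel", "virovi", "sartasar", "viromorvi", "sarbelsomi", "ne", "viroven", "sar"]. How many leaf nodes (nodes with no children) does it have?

Leaves are exactly the stored words that no other stored word extends.
Those words: "ne", "sarbelsomi", "sargalde", "sarlugal", "sarmidesar", "sartanede", "sartasar", "virolinmi", "viromorsar", "viromorvi", "virorunbel", "virosovine", "virotor", "viroven", "virovi"
Leaf count: 15

15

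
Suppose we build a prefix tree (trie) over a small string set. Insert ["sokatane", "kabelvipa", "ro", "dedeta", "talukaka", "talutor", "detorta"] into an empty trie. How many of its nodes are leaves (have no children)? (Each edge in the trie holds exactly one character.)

7

Leaves are exactly the stored words that no other stored word extends.
Those words: "dedeta", "detorta", "kabelvipa", "ro", "sokatane", "talukaka", "talutor"
Leaf count: 7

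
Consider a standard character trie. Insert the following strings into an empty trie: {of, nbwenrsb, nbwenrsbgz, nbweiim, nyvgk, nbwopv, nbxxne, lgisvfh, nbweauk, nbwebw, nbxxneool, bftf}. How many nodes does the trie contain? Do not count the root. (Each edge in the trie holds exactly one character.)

Trace insertions, counting only characters that open a new branch:
  "of" → 2 new (o, f)
  "nbwenrsb" → 8 new (n, b, w, e, n, r, s, b)
  "nbwenrsbgz" → prefix "nbwenrsb" already present; 2 new (g, z)
  "nbweiim" → prefix "nbwe" already present; 3 new (i, i, m)
  "nyvgk" → prefix "n" already present; 4 new (y, v, g, k)
  "nbwopv" → prefix "nbw" already present; 3 new (o, p, v)
  "nbxxne" → prefix "nb" already present; 4 new (x, x, n, e)
  "lgisvfh" → 7 new (l, g, i, s, v, f, h)
  "nbweauk" → prefix "nbwe" already present; 3 new (a, u, k)
  "nbwebw" → prefix "nbwe" already present; 2 new (b, w)
  "nbxxneool" → prefix "nbxxne" already present; 3 new (o, o, l)
  "bftf" → 4 new (b, f, t, f)
Total nodes = 2 + 8 + 2 + 3 + 4 + 3 + 4 + 7 + 3 + 2 + 3 + 4 = 45

45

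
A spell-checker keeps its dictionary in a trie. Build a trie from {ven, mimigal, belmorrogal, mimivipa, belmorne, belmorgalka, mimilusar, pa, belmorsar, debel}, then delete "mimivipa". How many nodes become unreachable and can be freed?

A node on "mimivipa"'s path can go only if nothing else ends at it or branches off below it.
The suffix "vipa" (4 nodes) is used only by "mimivipa"; the node for "mimi" still has the child "g", so pruning stops there.
Nodes removed: 4

4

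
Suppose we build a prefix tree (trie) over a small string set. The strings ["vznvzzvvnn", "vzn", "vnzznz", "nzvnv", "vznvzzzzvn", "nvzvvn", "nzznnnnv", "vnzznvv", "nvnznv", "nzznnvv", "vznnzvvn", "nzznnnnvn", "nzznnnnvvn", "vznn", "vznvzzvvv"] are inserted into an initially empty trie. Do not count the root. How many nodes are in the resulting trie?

52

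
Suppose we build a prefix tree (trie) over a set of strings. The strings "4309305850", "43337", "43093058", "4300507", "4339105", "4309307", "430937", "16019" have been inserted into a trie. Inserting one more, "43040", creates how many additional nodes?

2

Walking "43040" from the root, the first 3 characters ("430") follow existing edges; "4" is the first miss.
So 5 − 3 = 2 new nodes.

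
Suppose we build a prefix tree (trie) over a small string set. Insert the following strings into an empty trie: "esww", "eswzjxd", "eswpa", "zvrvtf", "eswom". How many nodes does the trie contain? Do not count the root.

For each word, the new-node count is its length minus the longest prefix already in the trie:
  "esww" → 4 new (e, s, w, w)
  "eswzjxd" → prefix "esw" already present; 4 new (z, j, x, d)
  "eswpa" → prefix "esw" already present; 2 new (p, a)
  "zvrvtf" → 6 new (z, v, r, v, t, f)
  "eswom" → prefix "esw" already present; 2 new (o, m)
Total nodes = 4 + 4 + 2 + 6 + 2 = 18

18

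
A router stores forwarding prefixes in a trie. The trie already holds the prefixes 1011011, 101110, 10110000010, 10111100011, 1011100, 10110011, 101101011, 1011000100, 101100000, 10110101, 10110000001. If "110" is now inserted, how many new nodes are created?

The longest prefix of "110" already in the trie is "1" (length 1).
Each of the 2 remaining characters creates one node.

2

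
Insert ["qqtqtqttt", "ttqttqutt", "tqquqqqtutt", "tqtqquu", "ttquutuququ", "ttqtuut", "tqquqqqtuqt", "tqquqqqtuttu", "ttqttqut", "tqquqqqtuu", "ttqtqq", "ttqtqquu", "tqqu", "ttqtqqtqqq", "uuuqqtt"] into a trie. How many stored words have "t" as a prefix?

Filter for entries beginning with "t":
Words under "t": tqqu, tqquqqqtuqt, tqquqqqtutt, tqquqqqtuttu, tqquqqqtuu, tqtqquu, ttqtqq, ttqtqqtqqq, ttqtqquu, ttqttqut, ttqttqutt, ttqtuut, ttquutuququ
Count: 13

13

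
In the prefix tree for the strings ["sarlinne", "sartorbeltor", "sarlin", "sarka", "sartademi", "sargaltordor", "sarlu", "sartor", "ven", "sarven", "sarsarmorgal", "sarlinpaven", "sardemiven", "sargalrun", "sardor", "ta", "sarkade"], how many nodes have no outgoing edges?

14

Leaves are exactly the stored words that no other stored word extends.
Those words: "sardemiven", "sardor", "sargalrun", "sargaltordor", "sarkade", "sarlinne", "sarlinpaven", "sarlu", "sarsarmorgal", "sartademi", "sartorbeltor", "sarven", "ta", "ven"
Leaf count: 14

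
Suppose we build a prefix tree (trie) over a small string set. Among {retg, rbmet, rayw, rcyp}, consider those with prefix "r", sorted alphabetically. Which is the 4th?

retg

Filter for "r…" and sort: "rayw", "rbmet", "rcyp", "retg"
Position 4: retg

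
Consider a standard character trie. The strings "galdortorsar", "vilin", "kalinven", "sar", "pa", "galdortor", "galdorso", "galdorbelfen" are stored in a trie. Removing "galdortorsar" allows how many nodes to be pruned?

3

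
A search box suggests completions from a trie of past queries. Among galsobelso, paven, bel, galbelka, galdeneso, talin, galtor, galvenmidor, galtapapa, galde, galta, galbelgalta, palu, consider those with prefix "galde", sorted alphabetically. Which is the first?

Filter for "galde…" and sort: "galde", "galdeneso"
The 1st is galde.

galde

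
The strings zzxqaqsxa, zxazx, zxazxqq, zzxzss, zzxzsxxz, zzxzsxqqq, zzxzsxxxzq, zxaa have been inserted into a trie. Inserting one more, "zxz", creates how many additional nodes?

1

Walking "zxz" from the root, the first 2 characters ("zx") follow existing edges; "z" is the first miss.
New nodes needed: |"zxz"| − 2 = 3 − 2 = 1.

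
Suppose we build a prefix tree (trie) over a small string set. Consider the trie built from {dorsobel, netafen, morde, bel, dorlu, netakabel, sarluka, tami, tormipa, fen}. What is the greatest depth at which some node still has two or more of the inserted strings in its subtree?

The deepest shared node is where two words last agree before diverging.
"netafen" and "netakabel" agree on "neta" (4 characters) before diverging; nothing deeper is shared.
Longest shared-prefix length: 4

4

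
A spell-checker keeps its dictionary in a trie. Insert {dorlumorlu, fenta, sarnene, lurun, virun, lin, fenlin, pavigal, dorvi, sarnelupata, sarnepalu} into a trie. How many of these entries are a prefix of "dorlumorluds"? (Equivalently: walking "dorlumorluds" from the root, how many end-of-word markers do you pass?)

1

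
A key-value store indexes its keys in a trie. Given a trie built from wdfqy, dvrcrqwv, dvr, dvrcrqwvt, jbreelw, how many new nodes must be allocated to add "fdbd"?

"fdbd" shares no prefix with any stored word, so all 4 characters open new nodes.
4 − 0 = 4 new nodes.

4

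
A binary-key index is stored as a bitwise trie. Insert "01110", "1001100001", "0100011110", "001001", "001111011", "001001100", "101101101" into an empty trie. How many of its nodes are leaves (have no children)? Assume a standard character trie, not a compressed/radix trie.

6

Leaves are exactly the stored words that no other stored word extends.
Those words: "001001100", "001111011", "0100011110", "01110", "1001100001", "101101101"
Leaf count: 6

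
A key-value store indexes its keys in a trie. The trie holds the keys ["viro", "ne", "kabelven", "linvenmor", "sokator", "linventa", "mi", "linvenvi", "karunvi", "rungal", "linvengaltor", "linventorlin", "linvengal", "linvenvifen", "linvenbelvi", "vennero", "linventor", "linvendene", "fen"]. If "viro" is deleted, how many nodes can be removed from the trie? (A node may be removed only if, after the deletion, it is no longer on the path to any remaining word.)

3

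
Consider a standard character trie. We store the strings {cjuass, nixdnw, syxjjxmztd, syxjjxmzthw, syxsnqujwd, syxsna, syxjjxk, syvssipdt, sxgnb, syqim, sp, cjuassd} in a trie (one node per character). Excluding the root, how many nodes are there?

49

Trace insertions, counting only characters that open a new branch:
  "cjuass" → 6 new (c, j, u, a, s, s)
  "nixdnw" → 6 new (n, i, x, d, n, w)
  "syxjjxmztd" → 10 new (s, y, x, j, j, x, m, z, t, d)
  "syxjjxmzthw" → prefix "syxjjxmzt" already present; 2 new (h, w)
  "syxsnqujwd" → prefix "syx" already present; 7 new (s, n, q, u, j, w, d)
  "syxsna" → prefix "syxsn" already present; 1 new (a)
  "syxjjxk" → prefix "syxjjx" already present; 1 new (k)
  "syvssipdt" → prefix "sy" already present; 7 new (v, s, s, i, p, d, t)
  "sxgnb" → prefix "s" already present; 4 new (x, g, n, b)
  "syqim" → prefix "sy" already present; 3 new (q, i, m)
  "sp" → prefix "s" already present; 1 new (p)
  "cjuassd" → prefix "cjuass" already present; 1 new (d)
Total nodes = 6 + 6 + 10 + 2 + 7 + 1 + 1 + 7 + 4 + 3 + 1 + 1 = 49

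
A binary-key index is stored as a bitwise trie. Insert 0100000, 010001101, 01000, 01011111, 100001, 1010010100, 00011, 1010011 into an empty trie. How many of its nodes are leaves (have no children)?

7

Leaves are exactly the stored words that no other stored word extends.
Those words: "00011", "0100000", "010001101", "01011111", "100001", "1010010100", "1010011"
Leaf count: 7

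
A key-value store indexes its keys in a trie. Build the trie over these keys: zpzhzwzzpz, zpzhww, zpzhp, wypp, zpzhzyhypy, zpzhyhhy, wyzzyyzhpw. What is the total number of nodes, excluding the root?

34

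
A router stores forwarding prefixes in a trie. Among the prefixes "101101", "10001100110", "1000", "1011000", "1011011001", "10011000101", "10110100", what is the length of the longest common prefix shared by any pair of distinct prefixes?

6

The deepest shared node is where two words last agree before diverging.
"101101" and "10110100" agree on "101101" (6 characters) before diverging; nothing deeper is shared.
Longest shared-prefix length: 6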